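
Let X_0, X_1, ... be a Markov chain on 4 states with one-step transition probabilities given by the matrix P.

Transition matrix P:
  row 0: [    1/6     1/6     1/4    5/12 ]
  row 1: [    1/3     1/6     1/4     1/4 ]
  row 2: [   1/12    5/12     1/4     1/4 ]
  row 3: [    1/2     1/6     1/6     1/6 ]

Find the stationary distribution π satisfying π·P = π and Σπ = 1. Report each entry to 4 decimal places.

π = [0.2761, 0.2235, 0.2272, 0.2732]

Balance equations π_j = Σ_i π_i·P[i][j]:
  π_0 = 1/6·π_0 + 1/3·π_1 + 1/12·π_2 + 1/2·π_3
  π_1 = 1/6·π_0 + 1/6·π_1 + 5/12·π_2 + 1/6·π_3
  π_2 = 1/4·π_0 + 1/4·π_1 + 1/4·π_2 + 1/6·π_3
  normalize: π_0 + π_1 + π_2 + π_3 = 1
Solving the linear system gives exactly π = [98/355, 238/1065, 242/1065, 97/355].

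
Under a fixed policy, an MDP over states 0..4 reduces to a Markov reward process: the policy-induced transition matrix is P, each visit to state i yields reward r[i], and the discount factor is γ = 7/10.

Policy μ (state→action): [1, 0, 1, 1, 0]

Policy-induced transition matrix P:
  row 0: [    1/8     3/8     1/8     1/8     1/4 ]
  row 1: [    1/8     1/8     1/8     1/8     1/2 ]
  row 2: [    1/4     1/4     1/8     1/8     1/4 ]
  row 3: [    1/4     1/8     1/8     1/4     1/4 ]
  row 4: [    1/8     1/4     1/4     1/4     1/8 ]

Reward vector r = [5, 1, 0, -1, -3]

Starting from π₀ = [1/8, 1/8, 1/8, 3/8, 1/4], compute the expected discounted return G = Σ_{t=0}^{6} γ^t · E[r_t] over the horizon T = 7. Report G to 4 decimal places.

G = -0.1500

t=0: π = [0.1250, 0.1250, 0.1250, 0.3750, 0.2500], E[r] = -0.3750, γ^t·E[r] = -0.375000, running G = -0.375000
t=1: π = [0.1875, 0.2031, 0.1563, 0.2031, 0.2500], E[r] = 0.1875, γ^t·E[r] = 0.131250, running G = -0.243750
t=2: π = [0.1699, 0.2227, 0.1563, 0.1816, 0.2695], E[r] = 0.0820, γ^t·E[r] = 0.040195, running G = -0.203555
t=3: π = [0.1672, 0.2207, 0.1587, 0.1814, 0.2720], E[r] = 0.0596, γ^t·E[r] = 0.020433, running G = -0.183122
t=4: π = [0.1675, 0.2206, 0.1590, 0.1817, 0.2712], E[r] = 0.0630, γ^t·E[r] = 0.015123, running G = -0.167999
t=5: π = [0.1676, 0.2206, 0.1589, 0.1816, 0.2713], E[r] = 0.0632, γ^t·E[r] = 0.010617, running G = -0.157381
t=6: π = [0.1676, 0.2207, 0.1589, 0.1816, 0.2713], E[r] = 0.0631, γ^t·E[r] = 0.007425, running G = -0.149957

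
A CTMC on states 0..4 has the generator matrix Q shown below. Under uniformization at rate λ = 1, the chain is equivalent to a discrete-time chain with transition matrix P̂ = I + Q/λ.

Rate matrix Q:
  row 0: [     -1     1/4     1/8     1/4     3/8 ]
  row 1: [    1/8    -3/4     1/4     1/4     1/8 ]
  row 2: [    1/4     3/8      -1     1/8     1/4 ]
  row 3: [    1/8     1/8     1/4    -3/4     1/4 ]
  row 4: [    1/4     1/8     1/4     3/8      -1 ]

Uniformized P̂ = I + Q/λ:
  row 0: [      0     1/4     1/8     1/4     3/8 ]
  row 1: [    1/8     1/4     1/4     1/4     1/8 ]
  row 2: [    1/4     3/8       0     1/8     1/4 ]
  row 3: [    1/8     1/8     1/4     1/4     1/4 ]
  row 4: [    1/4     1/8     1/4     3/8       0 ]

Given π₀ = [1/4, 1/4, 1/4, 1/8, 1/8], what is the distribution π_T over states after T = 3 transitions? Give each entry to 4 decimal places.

t=0: π = [0.2500, 0.2500, 0.2500, 0.1250, 0.1250]
t=1: π = [0.1406, 0.2500, 0.1563, 0.2344, 0.2188]
t=2: π = [0.1543, 0.2129, 0.1934, 0.2578, 0.1816]
t=3: π = [0.1526, 0.2192, 0.1824, 0.2485, 0.1973]

π = [0.1526, 0.2192, 0.1824, 0.2485, 0.1973]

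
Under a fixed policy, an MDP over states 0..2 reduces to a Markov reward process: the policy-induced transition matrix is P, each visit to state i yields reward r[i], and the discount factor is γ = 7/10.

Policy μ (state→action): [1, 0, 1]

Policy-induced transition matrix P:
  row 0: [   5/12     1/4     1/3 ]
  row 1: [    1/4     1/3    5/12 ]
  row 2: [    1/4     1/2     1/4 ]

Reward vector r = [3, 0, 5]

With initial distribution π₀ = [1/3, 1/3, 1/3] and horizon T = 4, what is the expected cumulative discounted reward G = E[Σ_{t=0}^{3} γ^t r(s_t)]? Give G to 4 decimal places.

G = 6.6242

t=0: π = [0.3333, 0.3333, 0.3333], E[r] = 2.6667, γ^t·E[r] = 2.666667, running G = 2.666667
t=1: π = [0.3056, 0.3611, 0.3333], E[r] = 2.5833, γ^t·E[r] = 1.808333, running G = 4.475000
t=2: π = [0.3009, 0.3634, 0.3356], E[r] = 2.5810, γ^t·E[r] = 1.264699, running G = 5.739699
t=3: π = [0.3002, 0.3642, 0.3356], E[r] = 2.5787, γ^t·E[r] = 0.884495, running G = 6.624194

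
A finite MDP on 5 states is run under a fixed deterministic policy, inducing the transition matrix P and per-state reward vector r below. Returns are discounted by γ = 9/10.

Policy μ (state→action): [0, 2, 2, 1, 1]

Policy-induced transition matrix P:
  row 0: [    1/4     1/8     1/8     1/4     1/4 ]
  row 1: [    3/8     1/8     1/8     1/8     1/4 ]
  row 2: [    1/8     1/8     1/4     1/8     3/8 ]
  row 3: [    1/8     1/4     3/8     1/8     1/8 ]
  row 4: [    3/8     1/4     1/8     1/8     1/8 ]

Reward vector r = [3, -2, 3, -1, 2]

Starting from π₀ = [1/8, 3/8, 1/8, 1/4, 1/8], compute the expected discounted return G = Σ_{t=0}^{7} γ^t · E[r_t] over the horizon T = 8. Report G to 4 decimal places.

G = 6.0912

t=0: π = [0.1250, 0.3750, 0.1250, 0.2500, 0.1250], E[r] = 0.0000, γ^t·E[r] = 0.000000, running G = 0.000000
t=1: π = [0.2656, 0.1719, 0.2031, 0.1406, 0.2188], E[r] = 1.3594, γ^t·E[r] = 1.223438, running G = 1.223438
t=2: π = [0.2559, 0.1699, 0.1855, 0.1582, 0.2305], E[r] = 1.2871, γ^t·E[r] = 1.042559, running G = 2.265996
t=3: π = [0.2571, 0.1736, 0.1877, 0.1570, 0.2246], E[r] = 1.2795, γ^t·E[r] = 0.932785, running G = 3.198781
t=4: π = [0.2567, 0.1727, 0.1877, 0.1571, 0.2258], E[r] = 1.2822, γ^t·E[r] = 0.841249, running G = 4.040030
t=5: π = [0.2567, 0.1729, 0.1877, 0.1571, 0.2256], E[r] = 1.2817, γ^t·E[r] = 0.756856, running G = 4.796886
t=6: π = [0.2567, 0.1728, 0.1877, 0.1571, 0.2256], E[r] = 1.2818, γ^t·E[r] = 0.681221, running G = 5.478107
t=7: π = [0.2567, 0.1728, 0.1877, 0.1571, 0.2256], E[r] = 1.2818, γ^t·E[r] = 0.613091, running G = 6.091198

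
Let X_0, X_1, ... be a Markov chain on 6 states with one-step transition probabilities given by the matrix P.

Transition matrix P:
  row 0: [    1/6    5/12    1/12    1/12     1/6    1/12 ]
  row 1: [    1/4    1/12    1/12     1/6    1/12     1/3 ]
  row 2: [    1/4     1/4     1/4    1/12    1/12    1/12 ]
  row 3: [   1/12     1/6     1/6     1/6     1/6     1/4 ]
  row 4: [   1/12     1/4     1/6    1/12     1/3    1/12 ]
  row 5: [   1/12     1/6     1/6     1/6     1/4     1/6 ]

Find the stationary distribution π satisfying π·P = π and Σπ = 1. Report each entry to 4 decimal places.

π = [0.1570, 0.2154, 0.1480, 0.1262, 0.1809, 0.1726]

Balance equations π_j = Σ_i π_i·P[i][j]:
  π_0 = 1/6·π_0 + 1/4·π_1 + 1/4·π_2 + 1/12·π_3 + 1/12·π_4 + 1/12·π_5
  π_1 = 5/12·π_0 + 1/12·π_1 + 1/4·π_2 + 1/6·π_3 + 1/4·π_4 + 1/6·π_5
  π_2 = 1/12·π_0 + 1/12·π_1 + 1/4·π_2 + 1/6·π_3 + 1/6·π_4 + 1/6·π_5
  π_3 = 1/12·π_0 + 1/6·π_1 + 1/12·π_2 + 1/6·π_3 + 1/12·π_4 + 1/6·π_5
  π_4 = 1/6·π_0 + 1/12·π_1 + 1/12·π_2 + 1/6·π_3 + 1/3·π_4 + 1/4·π_5
  normalize: π_0 + π_1 + π_2 + π_3 + π_4 + π_5 = 1
Solving the linear system gives exactly π = [6473/41237, 44406/206185, 30509/206185, 26016/206185, 37304/206185, 7117/41237].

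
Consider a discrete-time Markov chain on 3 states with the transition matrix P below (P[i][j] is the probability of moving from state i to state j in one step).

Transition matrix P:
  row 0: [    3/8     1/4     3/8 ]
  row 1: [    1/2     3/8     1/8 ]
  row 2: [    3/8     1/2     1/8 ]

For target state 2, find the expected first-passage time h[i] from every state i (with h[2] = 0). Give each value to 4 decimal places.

First-step conditioning: h[2] = 0; for i ≠ 2, h[i] = 1 + Σ_k P[i][k]·h[k].
  h[0] = 1 + 3/8·h[0] + 1/4·h[1]
  h[1] = 1 + 1/2·h[0] + 3/8·h[1]
Solving the 2×2 linear system over states ≠ 2 gives exactly h = [56/17, 72/17, 0] (h[2] = 0 is the target).

h = [3.2941, 4.2353, 0.0000]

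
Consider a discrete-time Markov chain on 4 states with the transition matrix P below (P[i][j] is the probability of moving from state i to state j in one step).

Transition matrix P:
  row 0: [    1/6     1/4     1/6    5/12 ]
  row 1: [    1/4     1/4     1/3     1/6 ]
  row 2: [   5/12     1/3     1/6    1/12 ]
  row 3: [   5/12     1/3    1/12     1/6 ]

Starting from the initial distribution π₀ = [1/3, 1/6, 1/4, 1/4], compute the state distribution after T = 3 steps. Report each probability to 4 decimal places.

π = [0.2965, 0.2854, 0.1949, 0.2232]

t=0: π = [0.3333, 0.1667, 0.2500, 0.2500]
t=1: π = [0.3056, 0.2917, 0.1736, 0.2292]
t=2: π = [0.2917, 0.2836, 0.1962, 0.2286]
t=3: π = [0.2965, 0.2854, 0.1949, 0.2232]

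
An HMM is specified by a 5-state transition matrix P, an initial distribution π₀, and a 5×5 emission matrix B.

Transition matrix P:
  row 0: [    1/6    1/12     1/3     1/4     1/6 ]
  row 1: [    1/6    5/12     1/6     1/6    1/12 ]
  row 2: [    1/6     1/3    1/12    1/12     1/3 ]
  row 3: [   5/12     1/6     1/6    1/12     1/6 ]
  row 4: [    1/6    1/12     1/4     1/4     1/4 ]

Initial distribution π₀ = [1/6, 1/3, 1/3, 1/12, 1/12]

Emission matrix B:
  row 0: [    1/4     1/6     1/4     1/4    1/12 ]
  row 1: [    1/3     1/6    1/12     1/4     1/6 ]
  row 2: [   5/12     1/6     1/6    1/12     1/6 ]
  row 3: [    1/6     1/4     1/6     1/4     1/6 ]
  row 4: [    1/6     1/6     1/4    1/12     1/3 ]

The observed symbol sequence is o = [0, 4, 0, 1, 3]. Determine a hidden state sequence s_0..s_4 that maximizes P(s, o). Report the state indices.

t=0: δ = [4.167e-02, 1.111e-01, 1.389e-01, 1.389e-02, 1.389e-02]  (obs o_0=0)
t=1: δ = [1.929e-03, 7.716e-03, 3.086e-03, 3.086e-03, 1.543e-02]  ψ = [2, 1, 1, 1, 2]  (obs o_1=4)
t=2: δ = [6.430e-04, 1.072e-03, 1.608e-03, 6.430e-04, 6.430e-04]  ψ = [4, 1, 4, 4, 4]  (obs o_2=0)
t=3: δ = [4.465e-05, 8.931e-05, 3.572e-05, 4.465e-05, 8.931e-05]  ψ = [2, 2, 0, 1, 2]  (obs o_3=1)
t=4: δ = [4.651e-06, 9.303e-06, 1.861e-06, 5.582e-06, 1.861e-06]  ψ = [3, 1, 4, 4, 4]  (obs o_4=3)
backtrack: best end state = 1; path = [2, 4, 2, 1, 1]

path = [2, 4, 2, 1, 1]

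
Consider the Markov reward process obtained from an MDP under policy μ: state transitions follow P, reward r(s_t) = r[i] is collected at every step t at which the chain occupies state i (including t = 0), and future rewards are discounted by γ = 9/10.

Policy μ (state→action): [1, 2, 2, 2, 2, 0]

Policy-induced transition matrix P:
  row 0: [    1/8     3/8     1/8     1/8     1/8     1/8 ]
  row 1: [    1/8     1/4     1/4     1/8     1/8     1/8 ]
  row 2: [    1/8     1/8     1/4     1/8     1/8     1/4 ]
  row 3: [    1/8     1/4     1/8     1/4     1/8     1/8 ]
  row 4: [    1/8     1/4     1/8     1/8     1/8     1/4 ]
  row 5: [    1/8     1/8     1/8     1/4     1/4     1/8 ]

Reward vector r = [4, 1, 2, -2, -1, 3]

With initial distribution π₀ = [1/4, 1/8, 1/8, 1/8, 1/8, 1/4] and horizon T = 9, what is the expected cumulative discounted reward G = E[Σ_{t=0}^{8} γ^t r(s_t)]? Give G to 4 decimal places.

t=0: π = [0.2500, 0.1250, 0.1250, 0.1250, 0.1250, 0.2500], E[r] = 1.7500, γ^t·E[r] = 1.750000, running G = 1.750000
t=1: π = [0.1250, 0.2344, 0.1563, 0.1719, 0.1563, 0.1563], E[r] = 1.0156, γ^t·E[r] = 0.914063, running G = 2.664063
t=2: π = [0.1250, 0.2266, 0.1738, 0.1660, 0.1445, 0.1641], E[r] = 1.0898, γ^t·E[r] = 0.882773, running G = 3.546836
t=3: π = [0.1250, 0.2234, 0.1750, 0.1663, 0.1455, 0.1648], E[r] = 1.0898, γ^t·E[r] = 0.794496, running G = 4.341332
t=4: π = [0.1250, 0.2231, 0.1748, 0.1664, 0.1456, 0.1651], E[r] = 1.0896, γ^t·E[r] = 0.714886, running G = 5.056218
t=5: π = [0.1250, 0.2231, 0.1747, 0.1664, 0.1456, 0.1651], E[r] = 1.0893, γ^t·E[r] = 0.643211, running G = 5.699429
t=6: π = [0.1250, 0.2232, 0.1747, 0.1664, 0.1456, 0.1650], E[r] = 1.0893, γ^t·E[r] = 0.578878, running G = 6.278307
t=7: π = [0.1250, 0.2232, 0.1747, 0.1664, 0.1456, 0.1650], E[r] = 1.0893, γ^t·E[r] = 0.520990, running G = 6.799297
t=8: π = [0.1250, 0.2232, 0.1747, 0.1664, 0.1456, 0.1650], E[r] = 1.0893, γ^t·E[r] = 0.468891, running G = 7.268188

G = 7.2682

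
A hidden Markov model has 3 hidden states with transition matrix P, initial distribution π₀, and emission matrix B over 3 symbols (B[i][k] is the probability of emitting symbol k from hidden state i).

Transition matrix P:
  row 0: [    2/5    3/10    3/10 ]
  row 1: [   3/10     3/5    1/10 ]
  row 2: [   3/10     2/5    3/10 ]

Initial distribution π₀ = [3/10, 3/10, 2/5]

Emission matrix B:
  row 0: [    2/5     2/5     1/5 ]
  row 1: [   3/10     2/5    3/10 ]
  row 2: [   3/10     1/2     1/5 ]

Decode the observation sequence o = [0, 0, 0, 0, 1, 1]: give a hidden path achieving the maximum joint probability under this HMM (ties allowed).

t=0: δ = [1.200e-01, 9.000e-02, 1.200e-01]  (obs o_0=0)
t=1: δ = [1.920e-02, 1.620e-02, 1.080e-02]  ψ = [0, 1, 0]  (obs o_1=0)
t=2: δ = [3.072e-03, 2.916e-03, 1.728e-03]  ψ = [0, 1, 0]  (obs o_2=0)
t=3: δ = [4.915e-04, 5.249e-04, 2.765e-04]  ψ = [0, 1, 0]  (obs o_3=0)
t=4: δ = [7.864e-05, 1.260e-04, 7.373e-05]  ψ = [0, 1, 0]  (obs o_4=1)
t=5: δ = [1.512e-05, 3.023e-05, 1.180e-05]  ψ = [1, 1, 0]  (obs o_5=1)
backtrack: best end state = 1; path = [1, 1, 1, 1, 1, 1]

path = [1, 1, 1, 1, 1, 1]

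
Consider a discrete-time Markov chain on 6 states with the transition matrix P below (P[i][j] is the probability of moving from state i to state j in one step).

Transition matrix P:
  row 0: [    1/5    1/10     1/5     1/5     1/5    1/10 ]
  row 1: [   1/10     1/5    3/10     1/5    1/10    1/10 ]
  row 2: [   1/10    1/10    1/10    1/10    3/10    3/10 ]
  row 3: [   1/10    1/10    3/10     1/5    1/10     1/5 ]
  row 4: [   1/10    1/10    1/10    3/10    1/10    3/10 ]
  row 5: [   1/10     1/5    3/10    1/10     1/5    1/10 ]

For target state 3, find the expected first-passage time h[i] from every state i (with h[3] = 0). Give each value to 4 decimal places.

h = [5.4982, 5.6106, 6.0705, 0.0000, 5.0588, 6.1165]

First-step conditioning: h[3] = 0; for i ≠ 3, h[i] = 1 + Σ_k P[i][k]·h[k].
  h[0] = 1 + 1/5·h[0] + 1/10·h[1] + 1/5·h[2] + 1/5·h[4] + 1/10·h[5]
  h[1] = 1 + 1/10·h[0] + 1/5·h[1] + 3/10·h[2] + 1/10·h[4] + 1/10·h[5]
  h[2] = 1 + 1/10·h[0] + 1/10·h[1] + 1/10·h[2] + 3/10·h[4] + 3/10·h[5]
  h[4] = 1 + 1/10·h[0] + 1/10·h[1] + 1/10·h[2] + 1/10·h[4] + 3/10·h[5]
  h[5] = 1 + 1/10·h[0] + 1/5·h[1] + 3/10·h[2] + 1/5·h[4] + 1/10·h[5]
Solving the 5×5 linear system over states ≠ 3 gives exactly h = [10760/1957, 10980/1957, 11880/1957, 0, 9900/1957, 630/103] (h[3] = 0 is the target).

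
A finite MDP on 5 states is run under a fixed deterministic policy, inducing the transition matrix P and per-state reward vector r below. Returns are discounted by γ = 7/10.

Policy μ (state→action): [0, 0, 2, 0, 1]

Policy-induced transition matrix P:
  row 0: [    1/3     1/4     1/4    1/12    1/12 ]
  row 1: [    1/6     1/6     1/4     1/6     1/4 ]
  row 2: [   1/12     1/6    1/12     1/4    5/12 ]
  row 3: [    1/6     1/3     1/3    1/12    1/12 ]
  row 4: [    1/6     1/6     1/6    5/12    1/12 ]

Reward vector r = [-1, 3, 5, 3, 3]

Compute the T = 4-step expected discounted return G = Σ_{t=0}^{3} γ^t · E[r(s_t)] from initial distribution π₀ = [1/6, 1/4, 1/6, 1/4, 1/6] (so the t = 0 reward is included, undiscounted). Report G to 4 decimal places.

G = 6.8433

t=0: π = [0.1667, 0.2500, 0.1667, 0.2500, 0.1667], E[r] = 2.6667, γ^t·E[r] = 2.666667, running G = 2.666667
t=1: π = [0.1806, 0.2222, 0.2292, 0.1875, 0.1806], E[r] = 2.7361, γ^t·E[r] = 1.915278, running G = 4.581944
t=2: π = [0.1777, 0.2130, 0.2124, 0.2002, 0.1968], E[r] = 2.7141, γ^t·E[r] = 1.329919, running G = 5.911863
t=3: π = [0.1786, 0.2148, 0.2149, 0.2021, 0.1896], E[r] = 2.7155, γ^t·E[r] = 0.931406, running G = 6.843270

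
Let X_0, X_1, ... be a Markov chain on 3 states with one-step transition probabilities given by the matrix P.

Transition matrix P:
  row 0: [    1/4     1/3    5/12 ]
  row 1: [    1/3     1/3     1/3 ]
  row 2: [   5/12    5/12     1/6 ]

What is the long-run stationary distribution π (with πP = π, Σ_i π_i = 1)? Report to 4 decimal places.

Balance equations π_j = Σ_i π_i·P[i][j]:
  π_0 = 1/4·π_0 + 1/3·π_1 + 5/12·π_2
  π_1 = 1/3·π_0 + 1/3·π_1 + 5/12·π_2
  normalize: π_0 + π_1 + π_2 = 1
Solving the linear system gives exactly π = [60/181, 65/181, 56/181].

π = [0.3315, 0.3591, 0.3094]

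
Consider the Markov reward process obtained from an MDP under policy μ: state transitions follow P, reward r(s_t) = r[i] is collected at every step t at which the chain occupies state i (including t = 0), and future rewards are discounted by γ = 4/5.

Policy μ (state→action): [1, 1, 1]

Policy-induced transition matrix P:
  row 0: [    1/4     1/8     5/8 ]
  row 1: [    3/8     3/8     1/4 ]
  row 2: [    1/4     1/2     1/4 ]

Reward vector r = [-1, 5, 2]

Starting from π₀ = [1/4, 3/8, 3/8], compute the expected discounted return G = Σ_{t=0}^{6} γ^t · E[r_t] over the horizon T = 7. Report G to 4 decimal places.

G = 8.7638

t=0: π = [0.2500, 0.3750, 0.3750], E[r] = 2.3750, γ^t·E[r] = 2.375000, running G = 2.375000
t=1: π = [0.2969, 0.3594, 0.3438], E[r] = 2.1875, γ^t·E[r] = 1.750000, running G = 4.125000
t=2: π = [0.2949, 0.3438, 0.3613], E[r] = 2.1465, γ^t·E[r] = 1.373750, running G = 5.498750
t=3: π = [0.2930, 0.3464, 0.3606], E[r] = 2.1604, γ^t·E[r] = 1.106125, running G = 6.604875
t=4: π = [0.2933, 0.3468, 0.3599], E[r] = 2.1606, γ^t·E[r] = 0.884975, running G = 7.489850
t=5: π = [0.2934, 0.3467, 0.3600], E[r] = 2.1599, γ^t·E[r] = 0.707759, running G = 8.197609
t=6: π = [0.2933, 0.3467, 0.3600], E[r] = 2.1600, γ^t·E[r] = 0.566227, running G = 8.763836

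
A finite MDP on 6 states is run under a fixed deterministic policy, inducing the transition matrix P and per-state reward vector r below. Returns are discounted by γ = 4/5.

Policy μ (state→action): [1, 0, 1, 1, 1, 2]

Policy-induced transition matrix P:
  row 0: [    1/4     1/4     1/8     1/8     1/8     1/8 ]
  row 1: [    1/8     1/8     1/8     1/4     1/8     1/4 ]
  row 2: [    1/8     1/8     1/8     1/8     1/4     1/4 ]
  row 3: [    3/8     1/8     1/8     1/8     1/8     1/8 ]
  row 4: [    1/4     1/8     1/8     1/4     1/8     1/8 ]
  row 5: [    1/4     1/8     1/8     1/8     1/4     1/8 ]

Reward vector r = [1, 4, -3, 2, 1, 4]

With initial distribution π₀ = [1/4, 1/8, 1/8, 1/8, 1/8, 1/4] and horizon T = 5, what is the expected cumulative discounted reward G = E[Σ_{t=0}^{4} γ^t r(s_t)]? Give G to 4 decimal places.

G = 5.5362

t=0: π = [0.2500, 0.1250, 0.1250, 0.1250, 0.1250, 0.2500], E[r] = 1.7500, γ^t·E[r] = 1.750000, running G = 1.750000
t=1: π = [0.2344, 0.1563, 0.1250, 0.1563, 0.1719, 0.1563], E[r] = 1.5938, γ^t·E[r] = 1.275000, running G = 3.025000
t=2: π = [0.2344, 0.1543, 0.1250, 0.1660, 0.1602, 0.1602], E[r] = 1.6094, γ^t·E[r] = 1.030000, running G = 4.055000
t=3: π = [0.2358, 0.1543, 0.1250, 0.1643, 0.1606, 0.1599], E[r] = 1.6069, γ^t·E[r] = 0.822750, running G = 4.877750
t=4: π = [0.2356, 0.1545, 0.1250, 0.1644, 0.1606, 0.1599], E[r] = 1.6075, γ^t·E[r] = 0.658450, running G = 5.536200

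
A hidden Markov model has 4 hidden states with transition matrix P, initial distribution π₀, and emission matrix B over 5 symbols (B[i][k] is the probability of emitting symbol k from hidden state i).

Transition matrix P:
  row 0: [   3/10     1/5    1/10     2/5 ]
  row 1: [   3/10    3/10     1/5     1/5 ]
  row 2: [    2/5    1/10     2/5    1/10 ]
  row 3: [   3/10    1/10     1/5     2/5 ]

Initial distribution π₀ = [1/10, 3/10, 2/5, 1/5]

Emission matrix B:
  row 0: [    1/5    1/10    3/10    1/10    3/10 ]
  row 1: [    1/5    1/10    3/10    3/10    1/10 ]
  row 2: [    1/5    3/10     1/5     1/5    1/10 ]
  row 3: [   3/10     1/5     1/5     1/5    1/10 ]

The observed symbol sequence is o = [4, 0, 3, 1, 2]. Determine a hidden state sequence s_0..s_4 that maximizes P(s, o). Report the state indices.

path = [2, 2, 2, 2, 0]

t=0: δ = [3.000e-02, 3.000e-02, 4.000e-02, 2.000e-02]  (obs o_0=4)
t=1: δ = [3.200e-03, 1.800e-03, 3.200e-03, 3.600e-03]  ψ = [2, 1, 2, 0]  (obs o_1=0)
t=2: δ = [1.280e-04, 1.920e-04, 2.560e-04, 2.880e-04]  ψ = [2, 0, 2, 3]  (obs o_2=3)
t=3: δ = [1.024e-05, 5.760e-06, 3.072e-05, 2.304e-05]  ψ = [2, 1, 2, 3]  (obs o_3=1)
t=4: δ = [3.686e-06, 9.216e-07, 2.458e-06, 1.843e-06]  ψ = [2, 2, 2, 3]  (obs o_4=2)
backtrack: best end state = 0; path = [2, 2, 2, 2, 0]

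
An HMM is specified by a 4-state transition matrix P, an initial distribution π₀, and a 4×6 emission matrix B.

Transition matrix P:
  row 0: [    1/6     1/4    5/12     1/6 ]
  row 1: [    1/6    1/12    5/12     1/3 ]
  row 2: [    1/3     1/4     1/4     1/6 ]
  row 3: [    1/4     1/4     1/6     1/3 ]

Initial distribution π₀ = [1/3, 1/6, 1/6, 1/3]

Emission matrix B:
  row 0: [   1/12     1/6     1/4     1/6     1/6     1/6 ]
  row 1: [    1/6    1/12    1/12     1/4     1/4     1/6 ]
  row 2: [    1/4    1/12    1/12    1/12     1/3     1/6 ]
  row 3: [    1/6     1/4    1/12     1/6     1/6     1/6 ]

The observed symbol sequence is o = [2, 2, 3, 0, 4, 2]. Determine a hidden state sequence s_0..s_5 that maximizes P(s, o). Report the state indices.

t=0: δ = [8.333e-02, 1.389e-02, 1.389e-02, 2.778e-02]  (obs o_0=2)
t=1: δ = [3.472e-03, 1.736e-03, 2.894e-03, 1.157e-03]  ψ = [0, 0, 0, 0]  (obs o_1=2)
t=2: δ = [1.608e-04, 2.170e-04, 1.206e-04, 9.645e-05]  ψ = [2, 0, 0, 0]  (obs o_2=3)
t=3: δ = [3.349e-06, 6.698e-06, 2.261e-05, 1.206e-05]  ψ = [2, 0, 1, 1]  (obs o_3=0)
t=4: δ = [1.256e-06, 1.413e-06, 1.884e-06, 6.698e-07]  ψ = [2, 2, 2, 3]  (obs o_4=4)
t=5: δ = [1.570e-07, 3.925e-08, 4.906e-08, 3.925e-08]  ψ = [2, 2, 1, 1]  (obs o_5=2)
backtrack: best end state = 0; path = [0, 0, 1, 2, 2, 0]

path = [0, 0, 1, 2, 2, 0]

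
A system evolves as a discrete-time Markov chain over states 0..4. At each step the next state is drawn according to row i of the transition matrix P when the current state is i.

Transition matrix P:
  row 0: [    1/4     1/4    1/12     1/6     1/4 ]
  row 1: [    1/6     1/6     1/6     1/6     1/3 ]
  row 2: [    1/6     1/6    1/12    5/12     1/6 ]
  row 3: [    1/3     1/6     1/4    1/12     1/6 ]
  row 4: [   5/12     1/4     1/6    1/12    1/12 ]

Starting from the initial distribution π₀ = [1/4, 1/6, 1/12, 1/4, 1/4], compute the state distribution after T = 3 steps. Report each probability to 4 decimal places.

π = [0.2707, 0.2061, 0.1478, 0.1697, 0.2057]

t=0: π = [0.2500, 0.1667, 0.0833, 0.2500, 0.2500]
t=1: π = [0.2917, 0.2083, 0.1597, 0.1458, 0.1944]
t=2: π = [0.2639, 0.2072, 0.1412, 0.1782, 0.2095]
t=3: π = [0.2707, 0.2061, 0.1478, 0.1697, 0.2057]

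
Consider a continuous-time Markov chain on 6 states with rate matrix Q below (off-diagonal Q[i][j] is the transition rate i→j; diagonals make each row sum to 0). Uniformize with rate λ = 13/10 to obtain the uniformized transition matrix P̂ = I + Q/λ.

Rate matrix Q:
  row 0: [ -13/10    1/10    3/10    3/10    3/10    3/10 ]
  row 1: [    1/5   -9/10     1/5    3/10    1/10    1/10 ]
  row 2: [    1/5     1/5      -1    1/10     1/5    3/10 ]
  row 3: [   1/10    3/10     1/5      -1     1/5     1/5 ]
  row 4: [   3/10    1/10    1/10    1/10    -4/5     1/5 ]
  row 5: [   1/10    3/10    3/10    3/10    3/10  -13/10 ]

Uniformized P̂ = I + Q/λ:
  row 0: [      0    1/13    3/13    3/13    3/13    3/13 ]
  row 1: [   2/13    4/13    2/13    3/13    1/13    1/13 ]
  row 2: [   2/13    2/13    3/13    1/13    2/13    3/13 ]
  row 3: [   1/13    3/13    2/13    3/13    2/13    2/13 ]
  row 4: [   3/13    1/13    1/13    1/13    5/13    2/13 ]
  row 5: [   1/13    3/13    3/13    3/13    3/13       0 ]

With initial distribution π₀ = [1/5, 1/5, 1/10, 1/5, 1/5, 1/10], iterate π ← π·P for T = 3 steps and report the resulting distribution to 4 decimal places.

π = [0.1264, 0.1801, 0.1715, 0.1724, 0.2084, 0.1413]

t=0: π = [0.2000, 0.2000, 0.1000, 0.2000, 0.2000, 0.1000]
t=1: π = [0.1154, 0.1769, 0.1692, 0.1846, 0.2077, 0.1462]
t=2: π = [0.1266, 0.1817, 0.1710, 0.1728, 0.2083, 0.1396]
t=3: π = [0.1264, 0.1801, 0.1715, 0.1724, 0.2084, 0.1413]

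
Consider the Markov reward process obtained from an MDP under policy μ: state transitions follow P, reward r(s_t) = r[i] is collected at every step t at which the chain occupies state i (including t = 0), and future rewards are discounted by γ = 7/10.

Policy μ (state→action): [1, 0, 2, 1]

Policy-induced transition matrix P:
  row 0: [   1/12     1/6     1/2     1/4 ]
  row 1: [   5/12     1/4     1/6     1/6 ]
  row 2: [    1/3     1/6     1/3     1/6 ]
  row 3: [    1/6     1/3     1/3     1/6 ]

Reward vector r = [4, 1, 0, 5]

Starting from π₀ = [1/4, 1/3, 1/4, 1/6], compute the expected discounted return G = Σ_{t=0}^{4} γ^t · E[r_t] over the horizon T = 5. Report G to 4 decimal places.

t=0: π = [0.2500, 0.3333, 0.2500, 0.1667], E[r] = 2.1667, γ^t·E[r] = 2.166667, running G = 2.166667
t=1: π = [0.2708, 0.2222, 0.3194, 0.1875], E[r] = 2.2431, γ^t·E[r] = 1.570139, running G = 3.736806
t=2: π = [0.2529, 0.2164, 0.3414, 0.1892], E[r] = 2.1742, γ^t·E[r] = 1.065353, running G = 4.802159
t=3: π = [0.2566, 0.2162, 0.3394, 0.1877], E[r] = 2.1814, γ^t·E[r] = 0.748212, running G = 5.550370
t=4: π = [0.2559, 0.2160, 0.3401, 0.1881], E[r] = 2.1799, γ^t·E[r] = 0.523388, running G = 6.073759

G = 6.0738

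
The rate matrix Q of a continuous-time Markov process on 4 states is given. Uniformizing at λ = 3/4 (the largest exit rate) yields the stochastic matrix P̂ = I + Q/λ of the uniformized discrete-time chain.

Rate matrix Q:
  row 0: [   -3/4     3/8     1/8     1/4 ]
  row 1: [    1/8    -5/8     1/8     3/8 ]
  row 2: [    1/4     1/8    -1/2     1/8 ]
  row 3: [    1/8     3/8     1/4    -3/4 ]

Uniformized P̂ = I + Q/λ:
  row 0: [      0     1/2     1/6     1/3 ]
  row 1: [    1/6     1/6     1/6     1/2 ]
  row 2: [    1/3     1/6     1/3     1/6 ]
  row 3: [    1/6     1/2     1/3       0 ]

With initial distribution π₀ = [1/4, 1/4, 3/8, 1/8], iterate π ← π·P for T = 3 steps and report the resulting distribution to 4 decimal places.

π = [0.1794, 0.3090, 0.2506, 0.2610]

t=0: π = [0.2500, 0.2500, 0.3750, 0.1250]
t=1: π = [0.1875, 0.2917, 0.2500, 0.2708]
t=2: π = [0.1771, 0.3194, 0.2535, 0.2500]
t=3: π = [0.1794, 0.3090, 0.2506, 0.2610]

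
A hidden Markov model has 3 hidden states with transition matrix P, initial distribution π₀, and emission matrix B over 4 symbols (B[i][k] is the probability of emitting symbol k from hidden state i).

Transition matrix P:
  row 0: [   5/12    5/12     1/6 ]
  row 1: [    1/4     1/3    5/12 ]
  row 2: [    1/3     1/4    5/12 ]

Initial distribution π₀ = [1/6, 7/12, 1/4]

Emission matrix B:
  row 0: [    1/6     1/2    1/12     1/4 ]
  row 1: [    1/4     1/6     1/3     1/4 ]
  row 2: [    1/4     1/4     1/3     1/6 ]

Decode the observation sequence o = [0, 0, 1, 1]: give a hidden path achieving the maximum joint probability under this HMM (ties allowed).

t=0: δ = [2.778e-02, 1.458e-01, 6.250e-02]  (obs o_0=0)
t=1: δ = [6.076e-03, 1.215e-02, 1.519e-02]  ψ = [1, 1, 1]  (obs o_1=0)
t=2: δ = [2.532e-03, 6.752e-04, 1.582e-03]  ψ = [2, 1, 2]  (obs o_2=1)
t=3: δ = [5.275e-04, 1.758e-04, 1.648e-04]  ψ = [0, 0, 2]  (obs o_3=1)
backtrack: best end state = 0; path = [1, 2, 0, 0]

path = [1, 2, 0, 0]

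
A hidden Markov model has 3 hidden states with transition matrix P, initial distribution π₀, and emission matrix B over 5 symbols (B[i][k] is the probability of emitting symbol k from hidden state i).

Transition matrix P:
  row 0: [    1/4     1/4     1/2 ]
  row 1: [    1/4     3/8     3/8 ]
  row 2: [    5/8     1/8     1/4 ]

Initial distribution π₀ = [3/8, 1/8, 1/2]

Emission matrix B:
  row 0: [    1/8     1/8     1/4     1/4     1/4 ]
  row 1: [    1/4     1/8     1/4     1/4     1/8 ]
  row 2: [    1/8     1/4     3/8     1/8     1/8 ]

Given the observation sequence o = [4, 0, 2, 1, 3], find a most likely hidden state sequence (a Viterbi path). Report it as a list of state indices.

path = [0, 2, 0, 2, 0]

t=0: δ = [9.375e-02, 1.562e-02, 6.250e-02]  (obs o_0=4)
t=1: δ = [4.883e-03, 5.859e-03, 5.859e-03]  ψ = [2, 0, 0]  (obs o_1=0)
t=2: δ = [9.155e-04, 5.493e-04, 9.155e-04]  ψ = [2, 1, 0]  (obs o_2=2)
t=3: δ = [7.153e-05, 2.861e-05, 1.144e-04]  ψ = [2, 0, 0]  (obs o_3=1)
t=4: δ = [1.788e-05, 4.470e-06, 4.470e-06]  ψ = [2, 0, 0]  (obs o_4=3)
backtrack: best end state = 0; path = [0, 2, 0, 2, 0]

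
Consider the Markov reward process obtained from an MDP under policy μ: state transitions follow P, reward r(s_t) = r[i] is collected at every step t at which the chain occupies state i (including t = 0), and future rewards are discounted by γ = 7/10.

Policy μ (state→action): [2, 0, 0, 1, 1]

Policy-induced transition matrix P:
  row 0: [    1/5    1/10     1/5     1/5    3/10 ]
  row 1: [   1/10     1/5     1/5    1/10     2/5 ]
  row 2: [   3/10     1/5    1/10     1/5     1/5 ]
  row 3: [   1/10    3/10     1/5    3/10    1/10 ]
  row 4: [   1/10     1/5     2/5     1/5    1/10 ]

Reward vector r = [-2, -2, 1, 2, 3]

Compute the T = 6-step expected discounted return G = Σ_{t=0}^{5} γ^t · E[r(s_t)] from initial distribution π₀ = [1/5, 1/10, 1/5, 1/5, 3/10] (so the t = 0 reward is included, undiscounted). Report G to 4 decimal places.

G = 1.9200

t=0: π = [0.2000, 0.1000, 0.2000, 0.2000, 0.3000], E[r] = 0.9000, γ^t·E[r] = 0.900000, running G = 0.900000
t=1: π = [0.1600, 0.2000, 0.2400, 0.2100, 0.1900], E[r] = 0.5100, γ^t·E[r] = 0.357000, running G = 1.257000
t=2: π = [0.1640, 0.2050, 0.2140, 0.2010, 0.2160], E[r] = 0.5260, γ^t·E[r] = 0.257740, running G = 1.514740
t=3: π = [0.1592, 0.2037, 0.2218, 0.1996, 0.2157], E[r] = 0.5423, γ^t·E[r] = 0.186009, running G = 1.700749
t=4: π = [0.1603, 0.2040, 0.2210, 0.1996, 0.2151], E[r] = 0.5369, γ^t·E[r] = 0.128907, running G = 1.829656
t=5: π = [0.1602, 0.2039, 0.2209, 0.1996, 0.2154], E[r] = 0.5378, γ^t·E[r] = 0.090393, running G = 1.920049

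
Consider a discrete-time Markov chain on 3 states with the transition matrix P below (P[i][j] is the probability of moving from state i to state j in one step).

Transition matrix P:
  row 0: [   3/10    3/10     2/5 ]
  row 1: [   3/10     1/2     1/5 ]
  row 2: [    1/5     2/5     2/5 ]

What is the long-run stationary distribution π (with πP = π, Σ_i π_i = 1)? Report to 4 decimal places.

π = [0.2683, 0.4146, 0.3171]

Balance equations π_j = Σ_i π_i·P[i][j]:
  π_0 = 3/10·π_0 + 3/10·π_1 + 1/5·π_2
  π_1 = 3/10·π_0 + 1/2·π_1 + 2/5·π_2
  normalize: π_0 + π_1 + π_2 = 1
Solving the linear system gives exactly π = [11/41, 17/41, 13/41].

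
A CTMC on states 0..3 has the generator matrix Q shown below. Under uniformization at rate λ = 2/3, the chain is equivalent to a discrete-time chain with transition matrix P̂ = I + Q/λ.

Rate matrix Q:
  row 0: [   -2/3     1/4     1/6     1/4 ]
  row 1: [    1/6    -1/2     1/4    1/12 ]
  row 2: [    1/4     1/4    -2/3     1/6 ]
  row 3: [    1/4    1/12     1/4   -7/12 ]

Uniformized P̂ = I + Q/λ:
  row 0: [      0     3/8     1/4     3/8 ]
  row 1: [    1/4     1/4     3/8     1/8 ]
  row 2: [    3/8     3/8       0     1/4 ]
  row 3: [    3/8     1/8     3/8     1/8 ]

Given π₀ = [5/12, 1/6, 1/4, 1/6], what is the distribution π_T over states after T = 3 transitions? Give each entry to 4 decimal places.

π = [0.2430, 0.2904, 0.2432, 0.2235]

t=0: π = [0.4167, 0.1667, 0.2500, 0.1667]
t=1: π = [0.1979, 0.3125, 0.2292, 0.2604]
t=2: π = [0.2617, 0.2708, 0.2643, 0.2031]
t=3: π = [0.2430, 0.2904, 0.2432, 0.2235]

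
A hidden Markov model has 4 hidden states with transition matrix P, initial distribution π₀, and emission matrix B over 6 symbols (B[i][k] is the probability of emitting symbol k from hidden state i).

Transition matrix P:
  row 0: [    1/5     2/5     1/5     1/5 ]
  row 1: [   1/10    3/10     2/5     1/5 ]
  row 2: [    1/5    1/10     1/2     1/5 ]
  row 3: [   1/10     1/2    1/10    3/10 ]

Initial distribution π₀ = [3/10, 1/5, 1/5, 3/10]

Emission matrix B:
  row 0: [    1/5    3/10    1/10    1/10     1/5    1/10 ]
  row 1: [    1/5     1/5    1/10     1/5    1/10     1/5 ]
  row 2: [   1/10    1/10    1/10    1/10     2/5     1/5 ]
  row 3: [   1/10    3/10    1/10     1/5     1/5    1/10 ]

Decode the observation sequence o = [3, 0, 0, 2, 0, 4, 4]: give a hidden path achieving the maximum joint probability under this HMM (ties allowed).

path = [3, 1, 1, 2, 2, 2, 2]

t=0: δ = [3.000e-02, 4.000e-02, 2.000e-02, 6.000e-02]  (obs o_0=3)
t=1: δ = [1.200e-03, 6.000e-03, 1.600e-03, 1.800e-03]  ψ = [0, 3, 1, 3]  (obs o_1=0)
t=2: δ = [1.200e-04, 3.600e-04, 2.400e-04, 1.200e-04]  ψ = [1, 1, 1, 1]  (obs o_2=0)
t=3: δ = [4.800e-06, 1.080e-05, 1.440e-05, 7.200e-06]  ψ = [2, 1, 1, 1]  (obs o_3=2)
t=4: δ = [5.760e-07, 7.200e-07, 7.200e-07, 2.880e-07]  ψ = [2, 3, 2, 2]  (obs o_4=0)
t=5: δ = [2.880e-08, 2.304e-08, 1.440e-07, 2.880e-08]  ψ = [2, 0, 2, 1]  (obs o_5=4)
t=6: δ = [5.760e-09, 1.440e-09, 2.880e-08, 5.760e-09]  ψ = [2, 2, 2, 2]  (obs o_6=4)
backtrack: best end state = 2; path = [3, 1, 1, 2, 2, 2, 2]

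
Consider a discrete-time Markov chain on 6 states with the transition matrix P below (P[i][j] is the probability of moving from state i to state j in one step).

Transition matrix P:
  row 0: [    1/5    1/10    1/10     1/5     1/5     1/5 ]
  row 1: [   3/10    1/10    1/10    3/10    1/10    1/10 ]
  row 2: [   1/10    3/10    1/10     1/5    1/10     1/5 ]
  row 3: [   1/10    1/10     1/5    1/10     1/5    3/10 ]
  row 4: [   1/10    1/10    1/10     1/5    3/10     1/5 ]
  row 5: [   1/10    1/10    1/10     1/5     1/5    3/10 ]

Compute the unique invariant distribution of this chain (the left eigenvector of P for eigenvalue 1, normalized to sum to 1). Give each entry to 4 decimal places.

π = [0.1386, 0.1239, 0.1193, 0.1931, 0.1952, 0.2299]

Balance equations π_j = Σ_i π_i·P[i][j]:
  π_0 = 1/5·π_0 + 3/10·π_1 + 1/10·π_2 + 1/10·π_3 + 1/10·π_4 + 1/10·π_5
  π_1 = 1/10·π_0 + 1/10·π_1 + 3/10·π_2 + 1/10·π_3 + 1/10·π_4 + 1/10·π_5
  π_2 = 1/10·π_0 + 1/10·π_1 + 1/10·π_2 + 1/5·π_3 + 1/10·π_4 + 1/10·π_5
  π_3 = 1/5·π_0 + 3/10·π_1 + 1/5·π_2 + 1/10·π_3 + 1/5·π_4 + 1/5·π_5
  π_4 = 1/5·π_0 + 1/10·π_1 + 1/10·π_2 + 1/5·π_3 + 3/10·π_4 + 1/5·π_5
  normalize: π_0 + π_1 + π_2 + π_3 + π_4 + π_5 = 1
Solving the linear system gives exactly π = [685/4941, 68/549, 131/1098, 106/549, 643/3294, 1136/4941].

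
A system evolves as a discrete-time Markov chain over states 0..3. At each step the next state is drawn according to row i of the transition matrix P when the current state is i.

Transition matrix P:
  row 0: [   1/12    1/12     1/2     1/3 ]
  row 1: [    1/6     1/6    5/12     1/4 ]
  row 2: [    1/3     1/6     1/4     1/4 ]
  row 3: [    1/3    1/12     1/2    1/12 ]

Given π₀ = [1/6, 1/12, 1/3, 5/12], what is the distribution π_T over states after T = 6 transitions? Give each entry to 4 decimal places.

π = [0.2498, 0.1265, 0.3916, 0.2321]

t=0: π = [0.1667, 0.0833, 0.3333, 0.4167]
t=1: π = [0.2778, 0.1181, 0.4097, 0.1944]
t=2: π = [0.2442, 0.1273, 0.3877, 0.2407]
t=3: π = [0.2511, 0.1263, 0.3925, 0.2302]
t=4: π = [0.2495, 0.1266, 0.3914, 0.2326]
t=5: π = [0.2499, 0.1265, 0.3916, 0.2320]
t=6: π = [0.2498, 0.1265, 0.3916, 0.2321]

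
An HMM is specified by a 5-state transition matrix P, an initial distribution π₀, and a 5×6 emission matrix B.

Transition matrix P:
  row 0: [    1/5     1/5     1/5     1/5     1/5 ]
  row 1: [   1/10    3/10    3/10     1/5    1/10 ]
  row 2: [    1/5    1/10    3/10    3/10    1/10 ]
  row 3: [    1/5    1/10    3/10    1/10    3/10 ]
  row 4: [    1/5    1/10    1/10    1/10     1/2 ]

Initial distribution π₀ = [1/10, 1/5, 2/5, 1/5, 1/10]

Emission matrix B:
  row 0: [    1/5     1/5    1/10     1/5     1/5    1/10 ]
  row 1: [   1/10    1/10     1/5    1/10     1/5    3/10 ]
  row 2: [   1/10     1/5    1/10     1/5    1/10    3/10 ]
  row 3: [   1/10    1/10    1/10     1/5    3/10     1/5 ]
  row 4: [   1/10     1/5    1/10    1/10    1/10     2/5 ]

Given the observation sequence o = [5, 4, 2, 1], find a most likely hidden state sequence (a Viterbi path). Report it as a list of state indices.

t=0: δ = [1.000e-02, 6.000e-02, 1.200e-01, 4.000e-02, 4.000e-02]  (obs o_0=5)
t=1: δ = [4.800e-03, 3.600e-03, 3.600e-03, 1.080e-02, 2.000e-03]  ψ = [2, 1, 2, 2, 4]  (obs o_1=4)
t=2: δ = [2.160e-04, 2.160e-04, 3.240e-04, 1.080e-04, 3.240e-04]  ψ = [3, 1, 3, 2, 3]  (obs o_2=2)
t=3: δ = [1.296e-05, 6.480e-06, 1.944e-05, 9.720e-06, 3.240e-05]  ψ = [2, 1, 2, 2, 4]  (obs o_3=1)
backtrack: best end state = 4; path = [2, 3, 4, 4]

path = [2, 3, 4, 4]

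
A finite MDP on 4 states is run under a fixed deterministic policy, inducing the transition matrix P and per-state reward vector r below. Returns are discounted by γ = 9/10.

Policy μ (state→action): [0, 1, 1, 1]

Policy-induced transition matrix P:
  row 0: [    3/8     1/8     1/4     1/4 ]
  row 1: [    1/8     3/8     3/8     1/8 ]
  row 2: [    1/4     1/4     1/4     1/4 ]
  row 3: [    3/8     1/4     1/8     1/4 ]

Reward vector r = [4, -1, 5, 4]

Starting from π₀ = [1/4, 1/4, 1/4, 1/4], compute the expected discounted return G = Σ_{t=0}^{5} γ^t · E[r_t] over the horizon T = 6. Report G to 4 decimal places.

t=0: π = [0.2500, 0.2500, 0.2500, 0.2500], E[r] = 3.0000, γ^t·E[r] = 3.000000, running G = 3.000000
t=1: π = [0.2813, 0.2500, 0.2500, 0.2188], E[r] = 3.0000, γ^t·E[r] = 2.700000, running G = 5.700000
t=2: π = [0.2813, 0.2461, 0.2539, 0.2188], E[r] = 3.0234, γ^t·E[r] = 2.448984, running G = 8.148984
t=3: π = [0.2817, 0.2456, 0.2534, 0.2192], E[r] = 3.0254, γ^t·E[r] = 2.205510, running G = 10.354494
t=4: π = [0.2819, 0.2455, 0.2533, 0.2193], E[r] = 3.0259, γ^t·E[r] = 1.985279, running G = 12.339773
t=5: π = [0.2820, 0.2454, 0.2533, 0.2193], E[r] = 3.0260, γ^t·E[r] = 1.786850, running G = 14.126624

G = 14.1266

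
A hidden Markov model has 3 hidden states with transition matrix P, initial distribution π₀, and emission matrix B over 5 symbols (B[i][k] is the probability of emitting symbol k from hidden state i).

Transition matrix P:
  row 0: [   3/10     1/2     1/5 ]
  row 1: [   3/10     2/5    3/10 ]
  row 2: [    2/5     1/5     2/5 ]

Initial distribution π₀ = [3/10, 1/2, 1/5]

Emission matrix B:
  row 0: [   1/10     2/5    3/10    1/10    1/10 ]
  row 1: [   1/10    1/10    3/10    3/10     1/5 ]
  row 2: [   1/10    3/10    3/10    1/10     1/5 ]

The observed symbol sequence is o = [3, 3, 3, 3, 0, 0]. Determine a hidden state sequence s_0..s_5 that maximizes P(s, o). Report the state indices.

path = [1, 1, 1, 1, 1, 1]

t=0: δ = [3.000e-02, 1.500e-01, 2.000e-02]  (obs o_0=3)
t=1: δ = [4.500e-03, 1.800e-02, 4.500e-03]  ψ = [1, 1, 1]  (obs o_1=3)
t=2: δ = [5.400e-04, 2.160e-03, 5.400e-04]  ψ = [1, 1, 1]  (obs o_2=3)
t=3: δ = [6.480e-05, 2.592e-04, 6.480e-05]  ψ = [1, 1, 1]  (obs o_3=3)
t=4: δ = [7.776e-06, 1.037e-05, 7.776e-06]  ψ = [1, 1, 1]  (obs o_4=0)
t=5: δ = [3.110e-07, 4.147e-07, 3.110e-07]  ψ = [1, 1, 1]  (obs o_5=0)
backtrack: best end state = 1; path = [1, 1, 1, 1, 1, 1]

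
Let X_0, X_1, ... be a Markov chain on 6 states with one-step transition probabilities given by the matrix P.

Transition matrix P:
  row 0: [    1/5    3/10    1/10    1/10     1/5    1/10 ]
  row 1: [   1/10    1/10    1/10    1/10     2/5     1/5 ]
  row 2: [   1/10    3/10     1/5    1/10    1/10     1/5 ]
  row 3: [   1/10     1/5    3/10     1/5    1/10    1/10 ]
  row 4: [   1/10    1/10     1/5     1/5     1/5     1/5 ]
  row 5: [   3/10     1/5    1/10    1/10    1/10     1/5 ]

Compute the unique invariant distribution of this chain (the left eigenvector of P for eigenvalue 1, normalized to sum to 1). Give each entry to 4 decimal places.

Balance equations π_j = Σ_i π_i·P[i][j]:
  π_0 = 1/5·π_0 + 1/10·π_1 + 1/10·π_2 + 1/10·π_3 + 1/10·π_4 + 3/10·π_5
  π_1 = 3/10·π_0 + 1/10·π_1 + 3/10·π_2 + 1/5·π_3 + 1/10·π_4 + 1/5·π_5
  π_2 = 1/10·π_0 + 1/10·π_1 + 1/5·π_2 + 3/10·π_3 + 1/5·π_4 + 1/10·π_5
  π_3 = 1/10·π_0 + 1/10·π_1 + 1/10·π_2 + 1/5·π_3 + 1/5·π_4 + 1/10·π_5
  π_4 = 1/5·π_0 + 2/5·π_1 + 1/10·π_2 + 1/10·π_3 + 1/5·π_4 + 1/10·π_5
  normalize: π_0 + π_1 + π_2 + π_3 + π_4 + π_5 = 1
Solving the linear system gives exactly π = [4711/31555, 18238/94665, 15323/94665, 4179/31555, 6056/31555, 5422/31555].

π = [0.1493, 0.1927, 0.1619, 0.1324, 0.1919, 0.1718]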